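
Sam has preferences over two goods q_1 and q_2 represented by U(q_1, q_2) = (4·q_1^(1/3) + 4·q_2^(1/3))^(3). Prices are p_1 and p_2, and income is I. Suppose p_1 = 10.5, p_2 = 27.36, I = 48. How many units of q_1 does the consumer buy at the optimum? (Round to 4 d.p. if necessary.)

q_1* = 2.8228

MRS = MU_q_1/MU_q_2 = (q_2/q_1)^(2/3). Set equal to p_1/p_2.
Solve for the ratio: q_2/q_1 = [p_1/p_2]^(1.5).
Substitute q_2 = (q_2/q_1)·q_1 into the budget: q_1* = I/(p_1 + p_2·(q_2/q_1)).
Numerically q_2/q_1 = 0.237744, so q_1* = 48/(10.5 + 27.36·0.237744) = 2.8228.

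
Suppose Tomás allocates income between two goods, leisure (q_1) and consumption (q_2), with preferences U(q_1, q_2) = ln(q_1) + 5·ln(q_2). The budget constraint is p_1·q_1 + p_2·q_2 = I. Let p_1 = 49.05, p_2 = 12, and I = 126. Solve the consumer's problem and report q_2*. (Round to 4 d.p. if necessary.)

The MRS is (1/5)·q_2/q_1. Set MRS = p_1/p_2.
So p_2·q_2 = 5·p_1·q_1; combined with the budget, a share 1/6 of income goes to q_1.
Demand: q_1*(p_1,p_2,I) = 1/6·I/p_1 and q_2* = 5/6·I/p_2.
At p_1=49.05, p_2=12, I=126: q_2* = 5/6·126/12 = 8.75.

q_2* = 8.75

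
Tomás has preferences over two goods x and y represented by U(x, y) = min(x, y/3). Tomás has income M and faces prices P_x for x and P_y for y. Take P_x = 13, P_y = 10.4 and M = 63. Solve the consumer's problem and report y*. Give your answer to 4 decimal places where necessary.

Leontief preferences: the optimum is at the kink where x/1 = y/3, i.e. y = 3·x.
Budget: P_x·x + P_y·3·x = M, so (P_x + 3·P_y)·x = M.
Demand: x*(P_x,P_y,M) = M/(P_x + 3·P_y), y* = 3·M/(P_x + 3·P_y).
Here 13 + 3·10.4 = 44.2, giving y* = 4.276.

y* = 4.276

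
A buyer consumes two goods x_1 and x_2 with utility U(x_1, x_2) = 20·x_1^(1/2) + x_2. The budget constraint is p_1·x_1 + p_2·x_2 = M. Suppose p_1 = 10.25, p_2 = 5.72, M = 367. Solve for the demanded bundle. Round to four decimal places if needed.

Set MRS = p_1/p_2: 10·x_1^(−1/2) = p_1/p_2.
Thus x_1* = (10·p_2/p_1)² — independent of M — with the rest of income spent on x_2.
Plugging in: x_1* = (10·5.72/10.25)² = 31.1418, x_2* = 8.356.

x_1* = 31.1418, x_2* = 8.356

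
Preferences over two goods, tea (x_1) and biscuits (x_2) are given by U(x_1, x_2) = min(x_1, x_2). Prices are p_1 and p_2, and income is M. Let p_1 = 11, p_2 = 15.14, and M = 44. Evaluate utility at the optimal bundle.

Leontief preferences: the optimum is at the kink where x_1/1 = x_2/1, i.e. x_2 = x_1.
Budget: p_1·x_1 + p_2·x_1 = M, so (p_1 + p_2)·x_1 = M.
Demand: x_1*(p_1,p_2,M) = M/(p_1 + p_2), x_2* = M/(p_1 + p_2).
Here 11 + 15.14 = 26.14, giving x_1* = 1.6832 and x_2* = 1.6832.
Utility at the optimum: U(1.6832, 1.6832) = 1.6832.

V = 1.6832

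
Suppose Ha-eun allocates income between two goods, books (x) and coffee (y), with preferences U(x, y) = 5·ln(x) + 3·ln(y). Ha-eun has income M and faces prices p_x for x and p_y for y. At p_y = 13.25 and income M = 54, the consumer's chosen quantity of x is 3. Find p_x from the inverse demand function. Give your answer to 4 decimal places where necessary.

p_x = 11.25

MU_x/MU_y = (5·y)/(3·x); tangency sets this equal to p_x/p_y.
So 5·p_y·y = 3·p_x·x; combined with the budget, a share 0.625 of income goes to x.
Demand: x*(p_x,p_y,M) = 0.625·M/p_x and y* = 0.375·M/p_y.
Set x* = 3 in the demand function and solve for p_x: p_x = 11.25.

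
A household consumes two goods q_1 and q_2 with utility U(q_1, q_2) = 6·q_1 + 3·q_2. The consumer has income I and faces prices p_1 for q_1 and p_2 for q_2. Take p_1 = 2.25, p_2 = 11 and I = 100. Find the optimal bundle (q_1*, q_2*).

q_1* = 44.4444, q_2* = 0

q_1 gives more utility per dollar, so spend all income on q_1: q_1* = I/p_1, q_2* = 0.
Numerically: q_1* = 44.4444, q_2* = 0.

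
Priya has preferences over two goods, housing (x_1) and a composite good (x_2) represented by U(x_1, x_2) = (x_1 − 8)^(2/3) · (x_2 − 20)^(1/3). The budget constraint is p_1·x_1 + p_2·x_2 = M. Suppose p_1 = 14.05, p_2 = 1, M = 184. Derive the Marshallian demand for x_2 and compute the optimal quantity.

Let x_1' = x_1−8, x_2' = x_2−20. MRS = 2·x_2'/x_1' = p_1/p_2.
After buying the subsistence bundle (8, 20), a share 2/3 of the remaining income goes to x_1: x_1* = 8 + 2/3·(M − 8p_1 − 20p_2)/p_1.
Discretionary income = 184 − 8·14.05 − 20·1 = 51.6; x_2* = 20 + 1/3·51.6/1 = 37.2.

x_2* = 37.2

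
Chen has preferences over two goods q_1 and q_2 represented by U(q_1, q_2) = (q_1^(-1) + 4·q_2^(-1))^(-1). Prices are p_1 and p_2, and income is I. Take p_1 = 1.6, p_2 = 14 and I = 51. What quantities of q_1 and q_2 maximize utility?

From the CES first-order condition, (1/4)·(q_2/q_1)^(2) = p_1/p_2.
Solve for the ratio: q_2/q_1 = [4·p_1/p_2]^(0.5).
With the ratio pinned down, the budget gives q_1* = I/(p_1 + p_2·(q_2/q_1)) and q_2* = (q_2/q_1)·q_1*.
Numerically q_2/q_1 = 0.676123, so q_1* = 51/(1.6 + 14·0.676123) = 4.6088 and q_2* = 0.676123·4.6088 = 3.1161.

q_1* = 4.6088, q_2* = 3.1161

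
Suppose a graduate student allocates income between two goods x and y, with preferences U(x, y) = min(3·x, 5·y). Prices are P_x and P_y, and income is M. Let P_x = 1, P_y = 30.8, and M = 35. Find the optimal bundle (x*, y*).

With perfect complements, no substitution: consume in ratio x:y = 5:3.
Budget: P_x·x + P_y·(3/5)·x = M, so (5·P_x + 3·P_y)·x = 5·M.
Demand: x*(P_x,P_y,M) = 5·M/(5·P_x + 3·P_y), y* = 3·M/(5·P_x + 3·P_y).
Here 5·1 + 3·30.8 = 97.4, giving x* = 1.7967 and y* = 1.078.

x* = 1.7967, y* = 1.078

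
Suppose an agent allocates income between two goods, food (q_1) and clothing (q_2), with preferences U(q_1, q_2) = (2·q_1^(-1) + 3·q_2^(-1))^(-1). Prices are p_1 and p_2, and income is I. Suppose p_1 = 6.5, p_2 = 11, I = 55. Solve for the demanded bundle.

q_1* = 3.2629, q_2* = 3.0719

MU_q_1 ∝ 2·q_1^(-2), MU_q_2 ∝ 3·q_2^(-2), so MRS = (2/3)·(q_2/q_1)^(2) = p_1/p_2.
Solve for the ratio: q_2/q_1 = [(3/2)·p_1/p_2]^(0.5).
Substitute q_2 = (q_2/q_1)·q_1 into the budget: q_1* = I/(p_1 + p_2·(q_2/q_1)).
Numerically q_2/q_1 = 0.941469, so q_1* = 55/(6.5 + 11·0.941469) = 3.2629 and q_2* = 0.941469·3.2629 = 3.0719.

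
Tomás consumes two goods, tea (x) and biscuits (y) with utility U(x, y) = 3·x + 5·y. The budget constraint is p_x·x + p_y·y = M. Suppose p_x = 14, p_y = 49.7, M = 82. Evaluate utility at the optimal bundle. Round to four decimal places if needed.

V = 17.5714

Numerically: x* = 5.8571, y* = 0.
Utility at the optimum: U(5.8571, 0) = 17.5714.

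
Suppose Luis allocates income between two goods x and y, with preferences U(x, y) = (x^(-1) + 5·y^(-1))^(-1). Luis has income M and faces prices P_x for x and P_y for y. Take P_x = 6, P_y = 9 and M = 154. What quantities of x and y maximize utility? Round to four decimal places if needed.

x* = 6.8653, y* = 12.5343

From the CES first-order condition, (1/5)·(y/x)^(2) = P_x/P_y.
Solve for the ratio: y/x = [5·P_x/P_y]^(0.5).
With the ratio pinned down, the budget gives x* = M/(P_x + P_y·(y/x)) and y* = (y/x)·x*.
Numerically y/x = 1.825742, so x* = 154/(6 + 9·1.825742) = 6.8653 and y* = 1.825742·6.8653 = 12.5343.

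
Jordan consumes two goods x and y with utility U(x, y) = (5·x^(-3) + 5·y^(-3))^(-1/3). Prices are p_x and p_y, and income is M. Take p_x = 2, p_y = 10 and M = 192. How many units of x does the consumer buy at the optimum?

x* = 22.101

MRS = MU_x/MU_y = (y/x)^(4). Set equal to p_x/p_y.
Solve for the ratio: y/x = [p_x/p_y]^(0.25).
Substitute y = (y/x)·x into the budget: x* = M/(p_x + p_y·(y/x)).
Numerically y/x = 0.66874, so x* = 192/(2 + 10·0.66874) = 22.101.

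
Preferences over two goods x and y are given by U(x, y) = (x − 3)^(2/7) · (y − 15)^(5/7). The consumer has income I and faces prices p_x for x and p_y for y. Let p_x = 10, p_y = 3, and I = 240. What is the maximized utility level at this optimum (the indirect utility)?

V = 21.436

This is Cobb-Douglas in (x−3, y−15): tangency gives 2/7·p_y·(y−15) = 5/7·p_x·(x−3).
After buying the subsistence bundle (3, 15), a share 2/7 of the remaining income goes to x: x* = 3 + 2/7·(I − 3p_x − 15p_y)/p_x.
Discretionary income = 240 − 3·10 − 15·3 = 165; x* = 3 + 2/7·165/10 = 7.7143; y* = 15 + 5/7·165/3 = 54.2857.
Utility at the optimum: U(7.7143, 54.2857) = 21.436.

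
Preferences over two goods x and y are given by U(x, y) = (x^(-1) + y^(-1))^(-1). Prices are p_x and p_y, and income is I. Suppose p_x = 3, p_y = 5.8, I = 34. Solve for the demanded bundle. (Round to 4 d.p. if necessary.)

x* = 4.7411, y* = 3.4098

From the CES first-order condition, (y/x)^(2) = p_x/p_y.
Solve for the ratio: y/x = [p_x/p_y]^(0.5).
With the ratio pinned down, the budget gives x* = I/(p_x + p_y·(y/x)) and y* = (y/x)·x*.
Numerically y/x = 0.719195, so x* = 34/(3 + 5.8·0.719195) = 4.7411 and y* = 0.719195·4.7411 = 3.4098.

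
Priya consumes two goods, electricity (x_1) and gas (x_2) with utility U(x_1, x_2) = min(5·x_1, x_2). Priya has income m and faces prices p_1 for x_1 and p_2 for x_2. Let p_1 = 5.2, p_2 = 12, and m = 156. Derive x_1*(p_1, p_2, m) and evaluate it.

Demand: x_1*(p_1,p_2,m) = m/(p_1 + 5·p_2), x_2* = 5·m/(p_1 + 5·p_2).
Here 5.2 + 5·12 = 65.2, giving x_1* = 2.3926.

x_1* = 2.3926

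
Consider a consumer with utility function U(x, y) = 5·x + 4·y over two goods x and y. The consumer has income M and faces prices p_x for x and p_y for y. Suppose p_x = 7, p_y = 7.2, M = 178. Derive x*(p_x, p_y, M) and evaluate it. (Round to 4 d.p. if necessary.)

x* = 25.4286

Linear utility — the consumer picks whichever good has higher MU/price: 5/7 = 0.7143 vs 4/7.2 = 0.5556.
x gives more utility per dollar, so spend all income on x: x* = M/p_x, y* = 0.
Numerically: x* = 25.4286, y* = 0.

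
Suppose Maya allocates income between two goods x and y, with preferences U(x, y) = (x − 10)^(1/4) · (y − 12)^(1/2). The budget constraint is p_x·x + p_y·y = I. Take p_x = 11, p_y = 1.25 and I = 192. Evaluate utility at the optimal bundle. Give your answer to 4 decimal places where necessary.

V = 7.1355

This is Cobb-Douglas in (x−10, y−12): tangency gives 0.25·p_y·(y−12) = 0.5·p_x·(x−10).
Substituting into the budget: x* = 10 + 1/3·(I − 10·p_x − 12·p_y)/p_x, and y* = 12 + 2/3·(…)/p_y.
Discretionary income = 192 − 10·11 − 12·1.25 = 67; x* = 10 + 1/3·67/11 = 12.0303; y* = 12 + 2/3·67/1.25 = 47.7333.
Utility at the optimum: U(12.0303, 47.7333) = 7.1355.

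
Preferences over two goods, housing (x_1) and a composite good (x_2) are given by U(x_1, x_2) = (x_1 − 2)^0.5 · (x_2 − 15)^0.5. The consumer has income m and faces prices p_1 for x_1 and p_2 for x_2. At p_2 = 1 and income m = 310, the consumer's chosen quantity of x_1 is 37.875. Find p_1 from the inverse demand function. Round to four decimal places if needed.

p_1 = 4

MRS = (x_2−15)/(x_1−2). Tangency with p_1/p_2 gives x_2−15 = (p_1/p_2)·(x_1−2).
Substituting into the budget: x_1* = 2 + 0.5·(m − 2·p_1 − 15·p_2)/p_1, and x_2* = 15 + 0.5·(…)/p_2.
Set x_1* = 37.875 in the demand function and solve for p_1: p_1 = 4.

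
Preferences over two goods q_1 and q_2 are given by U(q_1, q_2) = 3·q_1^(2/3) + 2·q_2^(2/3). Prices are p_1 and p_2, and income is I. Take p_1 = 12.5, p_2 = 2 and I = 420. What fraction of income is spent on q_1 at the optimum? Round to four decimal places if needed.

MRS = MU_q_1/MU_q_2 = (3/2)·(q_2/q_1)^(1/3). Set equal to p_1/p_2.
Hence q_2/q_1 = ((2/3)·p_1/p_2)^(1/(1/3)), i.e. raised to the 3 power.
Substitute q_2 = (q_2/q_1)·q_1 into the budget: q_1* = I/(p_1 + p_2·(q_2/q_1)).
Numerically q_2/q_1 = 72.337963, so q_1* = 420/(12.5 + 2·72.337963) = 2.6722 and q_2* = 72.337963·2.6722 = 193.299.
Expenditure on q_1: 12.5·2.6722 = 33.4021; share = 0.0795.

share on q_1 = 0.0795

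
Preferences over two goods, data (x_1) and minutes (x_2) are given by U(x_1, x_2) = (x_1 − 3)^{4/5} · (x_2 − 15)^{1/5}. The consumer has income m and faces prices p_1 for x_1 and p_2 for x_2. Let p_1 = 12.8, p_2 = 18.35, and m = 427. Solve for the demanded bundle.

MRS = 4·(x_2−15)/(x_1−3). Tangency with p_1/p_2 gives x_2−15 = (1/4)·(p_1/p_2)·(x_1−3).
Substituting into the budget: x_1* = 3 + 0.8·(m − 3·p_1 − 15·p_2)/p_1, and x_2* = 15 + 0.2·(…)/p_2.
Discretionary income = 427 − 3·12.8 − 15·18.35 = 113.35; x_1* = 3 + 0.8·113.35/12.8 = 10.0844; x_2* = 15 + 0.2·113.35/18.35 = 16.2354.

x_1* = 10.0844, x_2* = 16.2354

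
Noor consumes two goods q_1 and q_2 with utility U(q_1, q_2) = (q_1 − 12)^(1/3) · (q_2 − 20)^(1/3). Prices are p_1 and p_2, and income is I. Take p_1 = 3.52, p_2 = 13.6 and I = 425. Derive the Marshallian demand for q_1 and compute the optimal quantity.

MRS = (q_2−20)/(q_1−12). Tangency with p_1/p_2 gives q_2−20 = (p_1/p_2)·(q_1−12).
Substituting into the budget: q_1* = 12 + 0.5·(I − 12·p_1 − 20·p_2)/p_1, and q_2* = 20 + 0.5·(…)/p_2.
Discretionary income = 425 − 12·3.52 − 20·13.6 = 110.76; q_1* = 12 + 0.5·110.76/3.52 = 27.733.

q_1* = 27.733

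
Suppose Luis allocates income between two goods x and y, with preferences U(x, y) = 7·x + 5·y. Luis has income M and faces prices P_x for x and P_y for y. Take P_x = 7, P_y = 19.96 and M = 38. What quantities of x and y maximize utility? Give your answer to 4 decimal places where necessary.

Linear utility — the consumer picks whichever good has higher MU/price: 7/7 = 1 vs 5/19.96 = 0.2505.
x gives more utility per dollar, so spend all income on x: x* = M/P_x, y* = 0.
Numerically: x* = 5.4286, y* = 0.

x* = 5.4286, y* = 0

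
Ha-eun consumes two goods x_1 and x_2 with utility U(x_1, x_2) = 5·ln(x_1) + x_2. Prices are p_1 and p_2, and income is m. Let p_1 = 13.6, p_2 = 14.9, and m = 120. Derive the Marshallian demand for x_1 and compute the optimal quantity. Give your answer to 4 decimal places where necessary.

x_1* = 5.4779

Set MRS = p_1/p_2: (5/x_1)/1 = p_1/p_2.
So x_1*(p_1,p_2) = 5·p_2/p_1, independent of income; and x_2* = (m − 5·p_2)/p_2.
At the given prices: x_1* = 5·14.9/13.6 = 5.4779.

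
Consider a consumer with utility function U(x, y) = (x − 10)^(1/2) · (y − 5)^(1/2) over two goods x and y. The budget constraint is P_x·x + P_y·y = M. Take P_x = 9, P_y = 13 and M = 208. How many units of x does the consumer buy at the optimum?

Substituting into the budget: x* = 10 + 0.5·(M − 10·P_x − 5·P_y)/P_x, and y* = 5 + 0.5·(…)/P_y.
Discretionary income = 208 − 10·9 − 5·13 = 53; x* = 10 + 0.5·53/9 = 12.9444.

x* = 12.9444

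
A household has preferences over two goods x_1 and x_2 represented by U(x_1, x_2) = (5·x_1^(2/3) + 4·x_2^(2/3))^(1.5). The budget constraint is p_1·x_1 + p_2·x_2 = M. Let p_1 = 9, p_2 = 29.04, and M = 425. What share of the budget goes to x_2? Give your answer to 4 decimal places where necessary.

share on x_2 = 0.0469

MU_x_1 ∝ 5·x_1^(-1/3), MU_x_2 ∝ 4·x_2^(-1/3), so MRS = (5/4)·(x_2/x_1)^(1/3) = p_1/p_2.
Solve for the ratio: x_2/x_1 = [(4/5)·p_1/p_2]^(3).
With the ratio pinned down, the budget gives x_1* = M/(p_1 + p_2·(x_2/x_1)) and x_2* = (x_2/x_1)·x_1*.
Numerically x_2/x_1 = 0.015241, so x_1* = 425/(9 + 29.04·0.015241) = 45.0088 and x_2* = 0.015241·45.0088 = 0.686.
Expenditure on x_2: 29.04·0.686 = 19.9206; share = 0.0469.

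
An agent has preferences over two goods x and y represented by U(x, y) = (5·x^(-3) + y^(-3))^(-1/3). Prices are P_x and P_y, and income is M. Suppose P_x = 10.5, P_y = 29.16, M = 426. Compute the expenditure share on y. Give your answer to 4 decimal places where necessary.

share on y = 0.5899

MRS = MU_x/MU_y = 5·(y/x)^(4). Set equal to P_x/P_y.
Solve for the ratio: y/x = [(1/5)·P_x/P_y]^(0.25).
With the ratio pinned down, the budget gives x* = M/(P_x + P_y·(y/x)) and y* = (y/x)·x*.
Numerically y/x = 0.518034, so x* = 426/(10.5 + 29.16·0.518034) = 16.6368 and y* = 0.518034·16.6368 = 8.6184.
Expenditure on y: 29.16·8.6184 = 251.3134; share = 0.5899.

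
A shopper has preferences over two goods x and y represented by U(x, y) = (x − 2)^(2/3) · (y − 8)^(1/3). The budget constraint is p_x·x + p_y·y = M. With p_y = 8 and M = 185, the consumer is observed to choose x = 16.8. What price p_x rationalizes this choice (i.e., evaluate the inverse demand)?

p_x = 5

MRS = 2·(y−8)/(x−2). Tangency with p_x/p_y gives y−8 = (1/2)·(p_x/p_y)·(x−2).
Substituting into the budget: x* = 2 + 2/3·(M − 2·p_x − 8·p_y)/p_x, and y* = 8 + 1/3·(…)/p_y.
Set x* = 16.8 in the demand function and solve for p_x: p_x = 5.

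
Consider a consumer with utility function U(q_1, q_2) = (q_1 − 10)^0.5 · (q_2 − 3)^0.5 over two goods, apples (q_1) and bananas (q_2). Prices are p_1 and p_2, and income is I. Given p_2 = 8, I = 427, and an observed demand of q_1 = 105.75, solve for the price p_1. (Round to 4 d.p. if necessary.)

p_1 = 2

This is Cobb-Douglas in (q_1−10, q_2−3): tangency gives 0.5·p_2·(q_2−3) = 0.5·p_1·(q_1−10).
Substituting into the budget: q_1* = 10 + 0.5·(I − 10·p_1 − 3·p_2)/p_1, and q_2* = 3 + 0.5·(…)/p_2.
Set q_1* = 105.75 in the demand function and solve for p_1: p_1 = 2.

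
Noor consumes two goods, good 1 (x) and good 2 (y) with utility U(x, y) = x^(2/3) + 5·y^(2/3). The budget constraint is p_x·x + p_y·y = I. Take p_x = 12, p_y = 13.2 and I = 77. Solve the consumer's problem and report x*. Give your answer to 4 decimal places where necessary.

x* = 0.0615

MU_x ∝ x^(-1/3), MU_y ∝ 5·y^(-1/3), so MRS = (1/5)·(y/x)^(1/3) = p_x/p_y.
Solve for the ratio: y/x = [5·p_x/p_y]^(3).
Substitute y = (y/x)·x into the budget: x* = I/(p_x + p_y·(y/x)).
Numerically y/x = 93.91435, so x* = 77/(12 + 13.2·93.91435) = 0.0615.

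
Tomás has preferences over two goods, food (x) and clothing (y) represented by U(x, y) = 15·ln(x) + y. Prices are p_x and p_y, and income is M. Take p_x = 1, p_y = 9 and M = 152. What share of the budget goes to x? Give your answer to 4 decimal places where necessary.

Set MRS = p_x/p_y: (15/x)/1 = p_x/p_y.
So x*(p_x,p_y) = 15·p_y/p_x, independent of income; and y* = (M − 15·p_y)/p_y.
At the given prices: x* = 15·9/1 = 135, and y* = 1.8889.
Expenditure on x: 1·135 = 135; share = 0.8882.

share on x = 0.8882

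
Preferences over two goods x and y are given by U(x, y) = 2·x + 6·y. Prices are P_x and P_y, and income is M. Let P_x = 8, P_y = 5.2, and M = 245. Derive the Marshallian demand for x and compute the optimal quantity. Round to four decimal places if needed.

x* = 0

y gives more utility per dollar, so spend all income on y: y* = M/P_y, x* = 0.
Numerically: x* = 0, y* = 47.1154.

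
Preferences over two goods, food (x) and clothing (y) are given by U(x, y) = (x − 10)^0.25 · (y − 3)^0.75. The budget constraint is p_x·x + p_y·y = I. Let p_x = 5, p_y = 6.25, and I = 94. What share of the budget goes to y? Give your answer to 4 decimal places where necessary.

share on y = 0.4009

This is Cobb-Douglas in (x−10, y−3): tangency gives 0.25·p_y·(y−3) = 0.75·p_x·(x−10).
After buying the subsistence bundle (10, 3), a share 0.25 of the remaining income goes to x: x* = 10 + 0.25·(I − 10p_x − 3p_y)/p_x.
Discretionary income = 94 − 10·5 − 3·6.25 = 25.25; x* = 10 + 0.25·25.25/5 = 11.2625; y* = 3 + 0.75·25.25/6.25 = 6.03.
Expenditure on y: 6.25·6.03 = 37.6875; share = 0.4009.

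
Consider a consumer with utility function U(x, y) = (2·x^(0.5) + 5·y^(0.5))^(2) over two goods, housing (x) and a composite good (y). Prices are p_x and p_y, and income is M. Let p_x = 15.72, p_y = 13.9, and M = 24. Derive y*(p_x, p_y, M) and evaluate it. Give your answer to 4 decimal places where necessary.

y* = 1.5126

MRS = MU_x/MU_y = (2/5)·(y/x)^(0.5). Set equal to p_x/p_y.
Solve for the ratio: y/x = [(5/2)·p_x/p_y]^(2).
With the ratio pinned down, the budget gives x* = M/(p_x + p_y·(y/x)) and y* = (y/x)·x*.
Numerically y/x = 7.993841, so x* = 24/(15.72 + 13.9·7.993841) = 0.1892 and y* = 7.993841·0.1892 = 1.5126.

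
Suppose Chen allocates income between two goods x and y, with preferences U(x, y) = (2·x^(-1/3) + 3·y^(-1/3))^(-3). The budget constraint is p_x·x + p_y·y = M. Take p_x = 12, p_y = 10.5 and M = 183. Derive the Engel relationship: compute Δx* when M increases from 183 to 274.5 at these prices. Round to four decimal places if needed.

From the CES first-order condition, (2/3)·(y/x)^(4/3) = p_x/p_y.
Hence y/x = ((3/2)·p_x/p_y)^(1/(4/3)), i.e. raised to the 0.75 power.
With the ratio pinned down, the budget gives x* = M/(p_x + p_y·(y/x)) and y* = (y/x)·x*.
Numerically y/x = 1.498175, so x* = 183/(12 + 10.5·1.498175) = 6.5992.
At M' = 274.5: x* = 9.8987. Change: 9.8987 − 6.5992 = 3.2996.

Δx* = 3.2996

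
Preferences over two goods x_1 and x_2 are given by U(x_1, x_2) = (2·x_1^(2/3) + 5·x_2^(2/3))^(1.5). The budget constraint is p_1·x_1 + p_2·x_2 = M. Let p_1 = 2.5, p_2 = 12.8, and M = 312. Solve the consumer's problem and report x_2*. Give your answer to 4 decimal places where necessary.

x_2* = 9.1029

From the CES first-order condition, (2/5)·(x_2/x_1)^(1/3) = p_1/p_2.
Solve for the ratio: x_2/x_1 = [(5/2)·p_1/p_2]^(3).
Substitute x_2 = (x_2/x_1)·x_1 into the budget: x_1* = M/(p_1 + p_2·(x_2/x_1)).
Numerically x_2/x_1 = 0.116415, so x_1* = 312/(2.5 + 12.8·0.116415) = 78.1932 and x_2* = 0.116415·78.1932 = 9.1029.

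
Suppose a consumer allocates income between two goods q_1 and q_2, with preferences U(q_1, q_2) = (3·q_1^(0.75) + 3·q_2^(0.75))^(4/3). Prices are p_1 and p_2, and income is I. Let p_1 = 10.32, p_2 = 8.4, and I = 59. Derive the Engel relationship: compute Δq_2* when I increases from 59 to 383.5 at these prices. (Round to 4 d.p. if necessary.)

Substitute q_2 = (q_2/q_1)·q_1 into the budget: q_1* = I/(p_1 + p_2·(q_2/q_1)).
Numerically q_2/q_1 = 2.278251, so q_1* = 59/(10.32 + 8.4·2.278251) = 2.0029 and q_2* = 2.278251·2.0029 = 4.5631.
At I' = 383.5: q_2* = 29.6602. Change: 29.6602 − 4.5631 = 25.0971.

Δq_2* = 25.0971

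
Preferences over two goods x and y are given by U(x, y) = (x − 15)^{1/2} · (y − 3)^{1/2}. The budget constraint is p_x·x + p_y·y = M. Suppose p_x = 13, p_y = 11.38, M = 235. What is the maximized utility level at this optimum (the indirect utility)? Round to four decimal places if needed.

Discretionary income = 235 − 15·13 − 3·11.38 = 5.86; x* = 15 + 0.5·5.86/13 = 15.2254; y* = 3 + 0.5·5.86/11.38 = 3.2575.
Utility at the optimum: U(15.2254, 3.2575) = 0.2409.

V = 0.2409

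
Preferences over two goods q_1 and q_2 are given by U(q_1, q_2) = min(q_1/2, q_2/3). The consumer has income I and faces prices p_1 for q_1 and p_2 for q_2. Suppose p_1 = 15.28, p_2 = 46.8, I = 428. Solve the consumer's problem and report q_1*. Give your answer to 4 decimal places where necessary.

With perfect complements, no substitution: consume in ratio q_1:q_2 = 2:3.
Budget: p_1·q_1 + p_2·(3/2)·q_1 = I, so (2·p_1 + 3·p_2)·q_1 = 2·I.
Demand: q_1*(p_1,p_2,I) = 2·I/(2·p_1 + 3·p_2), q_2* = 3·I/(2·p_1 + 3·p_2).
Here 2·15.28 + 3·46.8 = 170.96, giving q_1* = 5.007.

q_1* = 5.007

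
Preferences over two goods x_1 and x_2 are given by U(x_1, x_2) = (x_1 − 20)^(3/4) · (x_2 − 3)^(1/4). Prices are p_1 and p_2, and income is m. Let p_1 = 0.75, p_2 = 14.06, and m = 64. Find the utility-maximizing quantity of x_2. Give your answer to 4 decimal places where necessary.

MRS = 3·(x_2−3)/(x_1−20). Tangency with p_1/p_2 gives x_2−3 = (1/3)·(p_1/p_2)·(x_1−20).
After buying the subsistence bundle (20, 3), a share 0.75 of the remaining income goes to x_1: x_1* = 20 + 0.75·(m − 20p_1 − 3p_2)/p_1.
Discretionary income = 64 − 20·0.75 − 3·14.06 = 6.82; x_2* = 3 + 0.25·6.82/14.06 = 3.1213.

x_2* = 3.1213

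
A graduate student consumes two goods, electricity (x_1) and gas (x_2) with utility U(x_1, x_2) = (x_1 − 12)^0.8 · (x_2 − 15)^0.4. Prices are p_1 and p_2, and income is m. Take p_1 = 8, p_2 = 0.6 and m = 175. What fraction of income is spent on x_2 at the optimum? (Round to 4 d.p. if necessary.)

share on x_2 = 0.1848

Substituting into the budget: x_1* = 12 + 2/3·(m − 12·p_1 − 15·p_2)/p_1, and x_2* = 15 + 1/3·(…)/p_2.
Discretionary income = 175 − 12·8 − 15·0.6 = 70; x_1* = 12 + 2/3·70/8 = 17.8333; x_2* = 15 + 1/3·70/0.6 = 53.8889.
Expenditure on x_2: 0.6·53.8889 = 32.3333; share = 0.1848.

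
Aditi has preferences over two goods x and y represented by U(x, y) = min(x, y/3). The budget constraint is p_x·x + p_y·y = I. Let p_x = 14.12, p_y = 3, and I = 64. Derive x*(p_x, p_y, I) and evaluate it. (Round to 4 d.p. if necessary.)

x* = 2.7682

With perfect complements, no substitution: consume in ratio x:y = 1:3.
Budget: p_x·x + p_y·3·x = I, so (p_x + 3·p_y)·x = I.
Demand: x*(p_x,p_y,I) = I/(p_x + 3·p_y), y* = 3·I/(p_x + 3·p_y).
Here 14.12 + 3·3 = 23.12, giving x* = 2.7682.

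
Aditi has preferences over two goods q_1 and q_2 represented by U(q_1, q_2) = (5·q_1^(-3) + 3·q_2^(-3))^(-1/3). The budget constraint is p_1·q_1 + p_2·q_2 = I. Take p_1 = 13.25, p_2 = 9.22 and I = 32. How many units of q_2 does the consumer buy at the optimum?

q_2* = 1.3931

MU_q_1 ∝ 5·q_1^(-4), MU_q_2 ∝ 3·q_2^(-4), so MRS = (5/3)·(q_2/q_1)^(4) = p_1/p_2.
Solve for the ratio: q_2/q_1 = [(3/5)·p_1/p_2]^(0.25).
With the ratio pinned down, the budget gives q_1* = I/(p_1 + p_2·(q_2/q_1)) and q_2* = (q_2/q_1)·q_1*.
Numerically q_2/q_1 = 0.963627, so q_1* = 32/(13.25 + 9.22·0.963627) = 1.4457 and q_2* = 0.963627·1.4457 = 1.3931.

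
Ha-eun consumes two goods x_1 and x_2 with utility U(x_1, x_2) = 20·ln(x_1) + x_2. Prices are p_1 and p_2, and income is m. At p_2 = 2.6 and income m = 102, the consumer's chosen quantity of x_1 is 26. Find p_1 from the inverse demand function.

p_1 = 2

MU_x_1 = 20/x_1, MU_x_2 = 1. Tangency: 20/x_1 = p_1/p_2.
So x_1*(p_1,p_2) = 20·p_2/p_1, independent of income; and x_2* = (m − 20·p_2)/p_2.
Set x_1* = 26 in the demand function and solve for p_1: p_1 = 2.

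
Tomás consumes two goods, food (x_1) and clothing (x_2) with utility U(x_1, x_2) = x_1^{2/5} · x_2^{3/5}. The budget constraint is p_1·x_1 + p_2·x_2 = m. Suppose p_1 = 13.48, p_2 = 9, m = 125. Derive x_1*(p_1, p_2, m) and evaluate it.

x_1* = 3.7092

MU_x_1/MU_x_2 = (0.4·x_2)/(0.6·x_1); tangency sets this equal to p_1/p_2.
Rearranging, p_2·x_2 = (3/2)·p_1·x_1. Substituting into the budget gives p_1·x_1·(1 + (3/2)) = m.
Demand: x_1*(p_1,p_2,m) = 0.4·m/p_1 and x_2* = 0.6·m/p_2.
At p_1=13.48, p_2=9, m=125: x_1* = 0.4·125/13.48 = 3.7092.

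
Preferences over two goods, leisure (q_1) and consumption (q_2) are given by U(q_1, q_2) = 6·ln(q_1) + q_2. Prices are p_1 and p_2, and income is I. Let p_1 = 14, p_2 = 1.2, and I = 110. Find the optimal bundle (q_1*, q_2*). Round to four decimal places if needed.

Set MRS = p_1/p_2: (6/q_1)/1 = p_1/p_2.
So q_1*(p_1,p_2) = 6·p_2/p_1, independent of income; and q_2* = (I − 6·p_2)/p_2.
At the given prices: q_1* = 6·1.2/14 = 0.5143, and q_2* = 85.6667.

q_1* = 0.5143, q_2* = 85.6667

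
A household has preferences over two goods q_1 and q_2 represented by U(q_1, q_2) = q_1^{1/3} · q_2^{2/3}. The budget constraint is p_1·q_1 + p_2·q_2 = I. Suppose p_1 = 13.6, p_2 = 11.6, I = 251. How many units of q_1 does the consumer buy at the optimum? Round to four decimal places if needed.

MU_q_1/MU_q_2 = (1/3·q_2)/(2/3·q_1); tangency sets this equal to p_1/p_2.
So 1/3·p_2·q_2 = 2/3·p_1·q_1; combined with the budget, a share 1/3 of income goes to q_1.
Demand: q_1*(p_1,p_2,I) = 1/3·I/p_1 and q_2* = 2/3·I/p_2.
At p_1=13.6, p_2=11.6, I=251: q_1* = 1/3·251/13.6 = 6.152.

q_1* = 6.152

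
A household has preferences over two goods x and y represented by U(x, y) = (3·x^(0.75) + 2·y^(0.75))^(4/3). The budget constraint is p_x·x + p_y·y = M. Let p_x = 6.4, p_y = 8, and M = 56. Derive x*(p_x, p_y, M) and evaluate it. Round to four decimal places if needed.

x* = 7.9463

From the CES first-order condition, (3/2)·(y/x)^(0.25) = p_x/p_y.
Hence y/x = ((2/3)·p_x/p_y)^(1/(0.25)), i.e. raised to the 4 power.
Substitute y = (y/x)·x into the budget: x* = M/(p_x + p_y·(y/x)).
Numerically y/x = 0.080909, so x* = 56/(6.4 + 8·0.080909) = 7.9463.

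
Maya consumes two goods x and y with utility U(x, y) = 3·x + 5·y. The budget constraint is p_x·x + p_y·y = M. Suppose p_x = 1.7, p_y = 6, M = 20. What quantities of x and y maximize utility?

Numerically: x* = 11.7647, y* = 0.

x* = 11.7647, y* = 0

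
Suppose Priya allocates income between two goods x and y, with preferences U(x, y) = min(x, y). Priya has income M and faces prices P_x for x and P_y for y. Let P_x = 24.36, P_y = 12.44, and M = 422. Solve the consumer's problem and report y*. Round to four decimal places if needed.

With perfect complements, no substitution: consume in ratio x:y = 1:1.
Budget: P_x·x + P_y·x = M, so (P_x + P_y)·x = M.
Demand: x*(P_x,P_y,M) = M/(P_x + P_y), y* = M/(P_x + P_y).
Here 24.36 + 12.44 = 36.8, giving y* = 11.4674.

y* = 11.4674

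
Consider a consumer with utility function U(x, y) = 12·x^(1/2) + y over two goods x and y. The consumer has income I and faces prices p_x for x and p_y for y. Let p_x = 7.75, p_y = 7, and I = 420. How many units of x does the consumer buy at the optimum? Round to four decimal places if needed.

x* = 29.3694

Utility is quasi-linear in y; the FOC for x is 6/√x = p_x/p_y.
Thus x* = (6·p_y/p_x)² — independent of I — with the rest of income spent on y.
Plugging in: x* = (6·7/7.75)² = 29.3694.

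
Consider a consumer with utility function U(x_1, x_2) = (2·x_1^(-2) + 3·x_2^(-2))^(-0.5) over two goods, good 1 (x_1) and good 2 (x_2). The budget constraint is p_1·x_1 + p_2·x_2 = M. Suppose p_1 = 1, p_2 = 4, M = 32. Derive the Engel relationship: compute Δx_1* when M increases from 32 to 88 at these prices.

MU_x_1 ∝ 2·x_1^(-3), MU_x_2 ∝ 3·x_2^(-3), so MRS = (2/3)·(x_2/x_1)^(3) = p_1/p_2.
Solve for the ratio: x_2/x_1 = [(3/2)·p_1/p_2]^(1/3).
With the ratio pinned down, the budget gives x_1* = M/(p_1 + p_2·(x_2/x_1)) and x_2* = (x_2/x_1)·x_1*.
Numerically x_2/x_1 = 0.721125, so x_1* = 32/(1 + 4·0.721125) = 8.2379.
At M' = 88: x_1* = 22.6541. Change: 22.6541 − 8.2379 = 14.4163.

Δx_1* = 14.4163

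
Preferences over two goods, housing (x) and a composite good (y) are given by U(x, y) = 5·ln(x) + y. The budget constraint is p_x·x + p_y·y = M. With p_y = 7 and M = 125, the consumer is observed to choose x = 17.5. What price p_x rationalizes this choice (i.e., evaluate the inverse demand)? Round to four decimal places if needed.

p_x = 2

MU_x = 5/x, MU_y = 1. Tangency: 5/x = p_x/p_y.
So x*(p_x,p_y) = 5·p_y/p_x, independent of income; and y* = (M − 5·p_y)/p_y.
Set x* = 17.5 in the demand function and solve for p_x: p_x = 2.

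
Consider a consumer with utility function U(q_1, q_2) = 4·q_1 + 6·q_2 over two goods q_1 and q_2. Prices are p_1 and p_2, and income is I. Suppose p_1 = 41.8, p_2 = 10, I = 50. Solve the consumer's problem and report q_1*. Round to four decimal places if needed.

q_1* = 0

Perfect substitutes: compare marginal utility per dollar. 4/p_1 vs 6/p_2 → 0.0957 vs 0.6.
q_2 gives more utility per dollar, so spend all income on q_2: q_2* = I/p_2, q_1* = 0.
Numerically: q_1* = 0, q_2* = 5.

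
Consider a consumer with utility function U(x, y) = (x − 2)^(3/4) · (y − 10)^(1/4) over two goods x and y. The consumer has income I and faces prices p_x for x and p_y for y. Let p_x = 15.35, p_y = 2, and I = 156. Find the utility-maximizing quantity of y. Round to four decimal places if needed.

y* = 23.1625

Let x' = x−2, y' = y−10. MRS = 3·y'/x' = p_x/p_y.
Substituting into the budget: x* = 2 + 0.75·(I − 2·p_x − 10·p_y)/p_x, and y* = 10 + 0.25·(…)/p_y.
Discretionary income = 156 − 2·15.35 − 10·2 = 105.3; y* = 10 + 0.25·105.3/2 = 23.1625.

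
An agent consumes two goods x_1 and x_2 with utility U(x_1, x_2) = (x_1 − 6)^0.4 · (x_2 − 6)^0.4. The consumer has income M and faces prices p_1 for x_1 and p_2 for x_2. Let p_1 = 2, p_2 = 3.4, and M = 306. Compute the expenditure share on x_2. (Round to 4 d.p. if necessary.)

This is Cobb-Douglas in (x_1−6, x_2−6): tangency gives 0.4·p_2·(x_2−6) = 0.4·p_1·(x_1−6).
Substituting into the budget: x_1* = 6 + 0.5·(M − 6·p_1 − 6·p_2)/p_1, and x_2* = 6 + 0.5·(…)/p_2.
Discretionary income = 306 − 6·2 − 6·3.4 = 273.6; x_1* = 6 + 0.5·273.6/2 = 74.4; x_2* = 6 + 0.5·273.6/3.4 = 46.2353.
Expenditure on x_2: 3.4·46.2353 = 157.2; share = 0.5137.

share on x_2 = 0.5137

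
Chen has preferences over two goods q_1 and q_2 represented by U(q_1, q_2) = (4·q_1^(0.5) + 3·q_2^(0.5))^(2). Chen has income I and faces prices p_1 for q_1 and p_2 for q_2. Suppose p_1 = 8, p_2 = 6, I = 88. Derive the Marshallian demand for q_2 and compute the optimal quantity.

MU_q_1 ∝ 4·q_1^(-0.5), MU_q_2 ∝ 3·q_2^(-0.5), so MRS = (4/3)·(q_2/q_1)^(0.5) = p_1/p_2.
Hence q_2/q_1 = ((3/4)·p_1/p_2)^(1/(0.5)), i.e. raised to the 2 power.
With the ratio pinned down, the budget gives q_1* = I/(p_1 + p_2·(q_2/q_1)) and q_2* = (q_2/q_1)·q_1*.
Numerically q_2/q_1 = 1, so q_1* = 88/(8 + 6·1) = 6.2857 and q_2* = 1·6.2857 = 6.2857.

q_2* = 6.2857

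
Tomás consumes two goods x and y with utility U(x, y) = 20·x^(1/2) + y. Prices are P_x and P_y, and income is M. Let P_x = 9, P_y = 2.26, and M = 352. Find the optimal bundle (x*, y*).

x* = 6.3057, y* = 130.6411

Thus x* = (10·P_y/P_x)² — independent of M — with the rest of income spent on y.
Plugging in: x* = (10·2.26/9)² = 6.3057, y* = 130.6411.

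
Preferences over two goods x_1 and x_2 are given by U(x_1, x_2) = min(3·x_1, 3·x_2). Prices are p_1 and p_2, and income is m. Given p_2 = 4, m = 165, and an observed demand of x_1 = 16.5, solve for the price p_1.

p_1 = 6

With perfect complements, no substitution: consume in ratio x_1:x_2 = 3:3.
Budget: p_1·x_1 + p_2·x_1 = m, so (3·p_1 + 3·p_2)·x_1 = 3·m.
Demand: x_1*(p_1,p_2,m) = 3·m/(3·p_1 + 3·p_2), x_2* = 3·m/(3·p_1 + 3·p_2).
Set x_1* = 16.5 in the demand function and solve for p_1: p_1 = 6.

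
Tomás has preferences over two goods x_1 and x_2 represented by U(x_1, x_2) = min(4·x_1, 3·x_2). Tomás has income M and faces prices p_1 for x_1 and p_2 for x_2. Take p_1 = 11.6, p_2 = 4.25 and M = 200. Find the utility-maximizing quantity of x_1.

x_1* = 11.583

Leontief preferences: the optimum is at the kink where x_1/3 = x_2/4, i.e. x_2 = (4/3)·x_1.
Budget: p_1·x_1 + p_2·(4/3)·x_1 = M, so (3·p_1 + 4·p_2)·x_1 = 3·M.
Demand: x_1*(p_1,p_2,M) = 3·M/(3·p_1 + 4·p_2), x_2* = 4·M/(3·p_1 + 4·p_2).
Here 3·11.6 + 4·4.25 = 51.8, giving x_1* = 11.583.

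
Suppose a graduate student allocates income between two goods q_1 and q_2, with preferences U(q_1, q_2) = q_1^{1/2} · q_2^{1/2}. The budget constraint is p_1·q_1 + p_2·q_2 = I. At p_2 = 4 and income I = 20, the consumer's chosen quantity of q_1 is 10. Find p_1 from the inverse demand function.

p_1 = 1

The MRS is q_2/q_1. Set MRS = p_1/p_2.
So 0.5·p_2·q_2 = 0.5·p_1·q_1; combined with the budget, a share 0.5 of income goes to q_1.
Demand: q_1*(p_1,p_2,I) = 0.5·I/p_1 and q_2* = 0.5·I/p_2.
Set q_1* = 10 in the demand function and solve for p_1: p_1 = 1.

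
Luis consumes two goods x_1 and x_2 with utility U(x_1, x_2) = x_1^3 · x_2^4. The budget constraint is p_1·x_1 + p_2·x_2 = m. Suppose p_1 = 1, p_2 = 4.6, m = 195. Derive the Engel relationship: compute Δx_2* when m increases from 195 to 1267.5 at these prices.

Δx_2* = 133.2298

MU_x_1/MU_x_2 = (3·x_2)/(4·x_1); tangency sets this equal to p_1/p_2.
Rearranging, p_2·x_2 = (4/3)·p_1·x_1. Substituting into the budget gives p_1·x_1·(1 + (4/3)) = m.
Demand: x_1*(p_1,p_2,m) = 3/7·m/p_1 and x_2* = 4/7·m/p_2.
At p_1=1, p_2=4.6, m=195: x_2* = 4/7·195/4.6 = 24.2236.
At m' = 1267.5: x_2* = 157.4534. Change: 157.4534 − 24.2236 = 133.2298.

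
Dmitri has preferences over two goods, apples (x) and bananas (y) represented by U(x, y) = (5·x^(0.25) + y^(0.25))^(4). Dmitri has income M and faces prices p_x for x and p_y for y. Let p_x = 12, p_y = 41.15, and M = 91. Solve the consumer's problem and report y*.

MU_x ∝ 5·x^(-0.75), MU_y ∝ y^(-0.75), so MRS = 5·(y/x)^(0.75) = p_x/p_y.
Hence y/x = ((1/5)·p_x/p_y)^(1/(0.75)), i.e. raised to the 4/3 power.
Substitute y = (y/x)·x into the budget: x* = M/(p_x + p_y·(y/x)).
Numerically y/x = 0.022618, so x* = 91/(12 + 41.15·0.022618) = 7.0375 and y* = 0.022618·7.0375 = 0.1592.

y* = 0.1592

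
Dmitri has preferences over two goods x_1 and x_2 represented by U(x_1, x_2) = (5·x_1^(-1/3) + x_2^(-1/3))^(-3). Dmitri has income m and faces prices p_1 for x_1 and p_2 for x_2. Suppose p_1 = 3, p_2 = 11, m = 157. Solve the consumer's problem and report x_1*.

x_1* = 37.0148

From the CES first-order condition, 5·(x_2/x_1)^(4/3) = p_1/p_2.
Solve for the ratio: x_2/x_1 = [(1/5)·p_1/p_2]^(0.75).
Substitute x_2 = (x_2/x_1)·x_1 into the budget: x_1* = m/(p_1 + p_2·(x_2/x_1)).
Numerically x_2/x_1 = 0.112868, so x_1* = 157/(3 + 11·0.112868) = 37.0148.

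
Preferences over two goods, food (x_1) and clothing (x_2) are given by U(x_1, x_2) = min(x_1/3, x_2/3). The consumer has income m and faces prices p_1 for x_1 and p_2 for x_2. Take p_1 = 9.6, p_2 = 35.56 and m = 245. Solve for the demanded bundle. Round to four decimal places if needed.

Leontief preferences: the optimum is at the kink where x_1/3 = x_2/3, i.e. x_2 = x_1.
Budget: p_1·x_1 + p_2·x_1 = m, so (3·p_1 + 3·p_2)·x_1 = 3·m.
Demand: x_1*(p_1,p_2,m) = 3·m/(3·p_1 + 3·p_2), x_2* = 3·m/(3·p_1 + 3·p_2).
Here 3·9.6 + 3·35.56 = 135.48, giving x_1* = 5.4252 and x_2* = 5.4252.

x_1* = 5.4252, x_2* = 5.4252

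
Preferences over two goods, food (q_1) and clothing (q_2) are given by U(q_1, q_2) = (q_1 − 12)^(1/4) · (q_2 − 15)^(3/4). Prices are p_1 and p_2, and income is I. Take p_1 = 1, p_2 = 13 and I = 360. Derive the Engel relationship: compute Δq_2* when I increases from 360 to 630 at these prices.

Let q_1' = q_1−12, q_2' = q_2−15. MRS = (1/3)·q_2'/q_1' = p_1/p_2.
Substituting into the budget: q_1* = 12 + 0.25·(I − 12·p_1 − 15·p_2)/p_1, and q_2* = 15 + 0.75·(…)/p_2.
Discretionary income = 360 − 12·1 − 15·13 = 153; q_2* = 15 + 0.75·153/13 = 23.8269.
At I' = 630: q_2* = 39.4038. Change: 39.4038 − 23.8269 = 15.5769.

Δq_2* = 15.5769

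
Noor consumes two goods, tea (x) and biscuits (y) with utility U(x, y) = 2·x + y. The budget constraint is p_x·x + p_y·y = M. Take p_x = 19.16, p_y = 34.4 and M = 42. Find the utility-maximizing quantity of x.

x* = 2.1921

Perfect substitutes: compare marginal utility per dollar. 2/p_x vs 1/p_y → 0.1044 vs 0.0291.
x gives more utility per dollar, so spend all income on x: x* = M/p_x, y* = 0.
Numerically: x* = 2.1921, y* = 0.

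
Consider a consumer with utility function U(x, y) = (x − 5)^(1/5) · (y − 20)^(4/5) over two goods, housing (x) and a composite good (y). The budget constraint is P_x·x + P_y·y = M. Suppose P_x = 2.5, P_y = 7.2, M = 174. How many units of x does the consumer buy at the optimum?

x* = 6.4

Let x' = x−5, y' = y−20. MRS = (1/4)·y'/x' = P_x/P_y.
After buying the subsistence bundle (5, 20), a share 0.2 of the remaining income goes to x: x* = 5 + 0.2·(M − 5P_x − 20P_y)/P_x.
Discretionary income = 174 − 5·2.5 − 20·7.2 = 17.5; x* = 5 + 0.2·17.5/2.5 = 6.4.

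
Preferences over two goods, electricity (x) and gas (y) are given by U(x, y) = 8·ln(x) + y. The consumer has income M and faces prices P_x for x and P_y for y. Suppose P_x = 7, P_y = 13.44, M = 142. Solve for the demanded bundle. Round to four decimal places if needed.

x* = 15.36, y* = 2.5655

Set MRS = P_x/P_y: (8/x)/1 = P_x/P_y.
So x*(P_x,P_y) = 8·P_y/P_x, independent of income; and y* = (M − 8·P_y)/P_y.
At the given prices: x* = 8·13.44/7 = 15.36, and y* = 2.5655.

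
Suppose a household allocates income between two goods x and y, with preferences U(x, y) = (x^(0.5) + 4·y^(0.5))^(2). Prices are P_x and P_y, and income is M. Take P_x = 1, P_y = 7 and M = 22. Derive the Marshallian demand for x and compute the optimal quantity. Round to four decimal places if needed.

From the CES first-order condition, (1/4)·(y/x)^(0.5) = P_x/P_y.
Solve for the ratio: y/x = [4·P_x/P_y]^(2).
With the ratio pinned down, the budget gives x* = M/(P_x + P_y·(y/x)) and y* = (y/x)·x*.
Numerically y/x = 0.326531, so x* = 22/(1 + 7·0.326531) = 6.6957.

x* = 6.6957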